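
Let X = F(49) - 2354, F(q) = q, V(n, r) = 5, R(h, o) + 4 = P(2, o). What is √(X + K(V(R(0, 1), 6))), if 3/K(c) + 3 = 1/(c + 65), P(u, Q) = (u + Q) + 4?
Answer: I*√100728595/209 ≈ 48.021*I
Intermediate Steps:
P(u, Q) = 4 + Q + u (P(u, Q) = (Q + u) + 4 = 4 + Q + u)
R(h, o) = 2 + o (R(h, o) = -4 + (4 + o + 2) = -4 + (6 + o) = 2 + o)
K(c) = 3/(-3 + 1/(65 + c)) (K(c) = 3/(-3 + 1/(c + 65)) = 3/(-3 + 1/(65 + c)))
X = -2305 (X = 49 - 2354 = -2305)
√(X + K(V(R(0, 1), 6))) = √(-2305 + 3*(-65 - 1*5)/(194 + 3*5)) = √(-2305 + 3*(-65 - 5)/(194 + 15)) = √(-2305 + 3*(-70)/209) = √(-2305 + 3*(1/209)*(-70)) = √(-2305 - 210/209) = √(-481955/209) = I*√100728595/209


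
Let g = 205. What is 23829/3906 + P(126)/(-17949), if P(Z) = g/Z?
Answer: 6898393/1130787 ≈ 6.1005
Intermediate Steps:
P(Z) = 205/Z
23829/3906 + P(126)/(-17949) = 23829/3906 + (205/126)/(-17949) = 23829*(1/3906) + (205*(1/126))*(-1/17949) = 7943/1302 + (205/126)*(-1/17949) = 7943/1302 - 205/2261574 = 6898393/1130787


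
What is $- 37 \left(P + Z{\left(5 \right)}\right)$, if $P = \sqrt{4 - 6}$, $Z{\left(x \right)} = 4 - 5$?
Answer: $37 - 37 i \sqrt{2} \approx 37.0 - 52.326 i$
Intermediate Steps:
$Z{\left(x \right)} = -1$
$P = i \sqrt{2}$ ($P = \sqrt{-2} = i \sqrt{2} \approx 1.4142 i$)
$- 37 \left(P + Z{\left(5 \right)}\right) = - 37 \left(i \sqrt{2} - 1\right) = - 37 \left(-1 + i \sqrt{2}\right) = 37 - 37 i \sqrt{2}$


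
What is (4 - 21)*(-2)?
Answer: 34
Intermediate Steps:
(4 - 21)*(-2) = -17*(-2) = 34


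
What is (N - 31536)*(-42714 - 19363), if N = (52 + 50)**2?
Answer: 1311811164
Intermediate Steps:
N = 10404 (N = 102**2 = 10404)
(N - 31536)*(-42714 - 19363) = (10404 - 31536)*(-42714 - 19363) = -21132*(-62077) = 1311811164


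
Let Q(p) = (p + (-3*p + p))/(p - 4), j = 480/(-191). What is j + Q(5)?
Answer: -1435/191 ≈ -7.5131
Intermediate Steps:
j = -480/191 (j = 480*(-1/191) = -480/191 ≈ -2.5131)
Q(p) = -p/(-4 + p) (Q(p) = (p - 2*p)/(-4 + p) = (-p)/(-4 + p) = -p/(-4 + p))
j + Q(5) = -480/191 - 1*5/(-4 + 5) = -480/191 - 1*5/1 = -480/191 - 1*5*1 = -480/191 - 5 = -1435/191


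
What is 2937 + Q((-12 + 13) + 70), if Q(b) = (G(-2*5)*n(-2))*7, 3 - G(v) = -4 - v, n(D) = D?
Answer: 2979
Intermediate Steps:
G(v) = 7 + v (G(v) = 3 - (-4 - v) = 3 + (4 + v) = 7 + v)
Q(b) = 42 (Q(b) = ((7 - 2*5)*(-2))*7 = ((7 - 10)*(-2))*7 = -3*(-2)*7 = 6*7 = 42)
2937 + Q((-12 + 13) + 70) = 2937 + 42 = 2979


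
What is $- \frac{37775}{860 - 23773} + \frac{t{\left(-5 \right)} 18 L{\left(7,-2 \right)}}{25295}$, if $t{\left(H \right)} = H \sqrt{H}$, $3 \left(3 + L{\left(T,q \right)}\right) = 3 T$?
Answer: $\frac{37775}{22913} - \frac{72 i \sqrt{5}}{5059} \approx 1.6486 - 0.031824 i$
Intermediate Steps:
$L{\left(T,q \right)} = -3 + T$ ($L{\left(T,q \right)} = -3 + \frac{3 T}{3} = -3 + T$)
$t{\left(H \right)} = H^{\frac{3}{2}}$
$- \frac{37775}{860 - 23773} + \frac{t{\left(-5 \right)} 18 L{\left(7,-2 \right)}}{25295} = - \frac{37775}{860 - 23773} + \frac{\left(-5\right)^{\frac{3}{2}} \cdot 18 \left(-3 + 7\right)}{25295} = - \frac{37775}{860 - 23773} + - 5 i \sqrt{5} \cdot 18 \cdot 4 \cdot \frac{1}{25295} = - \frac{37775}{-22913} + - 90 i \sqrt{5} \cdot 4 \cdot \frac{1}{25295} = \left(-37775\right) \left(- \frac{1}{22913}\right) + - 360 i \sqrt{5} \cdot \frac{1}{25295} = \frac{37775}{22913} - \frac{72 i \sqrt{5}}{5059}$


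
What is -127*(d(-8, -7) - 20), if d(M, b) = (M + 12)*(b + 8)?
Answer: 2032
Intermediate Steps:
d(M, b) = (8 + b)*(12 + M) (d(M, b) = (12 + M)*(8 + b) = (8 + b)*(12 + M))
-127*(d(-8, -7) - 20) = -127*((96 + 8*(-8) + 12*(-7) - 8*(-7)) - 20) = -127*((96 - 64 - 84 + 56) - 20) = -127*(4 - 20) = -127*(-16) = 2032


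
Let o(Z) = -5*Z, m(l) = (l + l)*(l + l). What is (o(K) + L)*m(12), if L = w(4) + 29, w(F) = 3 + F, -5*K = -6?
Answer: 17280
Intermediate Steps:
K = 6/5 (K = -⅕*(-6) = 6/5 ≈ 1.2000)
m(l) = 4*l² (m(l) = (2*l)*(2*l) = 4*l²)
L = 36 (L = (3 + 4) + 29 = 7 + 29 = 36)
(o(K) + L)*m(12) = (-5*6/5 + 36)*(4*12²) = (-6 + 36)*(4*144) = 30*576 = 17280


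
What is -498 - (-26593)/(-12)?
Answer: -32569/12 ≈ -2714.1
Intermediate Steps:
-498 - (-26593)/(-12) = -498 - (-26593)*(-1)/12 = -498 - 131*203/12 = -498 - 26593/12 = -32569/12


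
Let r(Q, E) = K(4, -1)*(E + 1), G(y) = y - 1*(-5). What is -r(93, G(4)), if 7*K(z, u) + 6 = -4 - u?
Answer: 90/7 ≈ 12.857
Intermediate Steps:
K(z, u) = -10/7 - u/7 (K(z, u) = -6/7 + (-4 - u)/7 = -6/7 + (-4/7 - u/7) = -10/7 - u/7)
G(y) = 5 + y (G(y) = y + 5 = 5 + y)
r(Q, E) = -9/7 - 9*E/7 (r(Q, E) = (-10/7 - ⅐*(-1))*(E + 1) = (-10/7 + ⅐)*(1 + E) = -9*(1 + E)/7 = -9/7 - 9*E/7)
-r(93, G(4)) = -(-9/7 - 9*(5 + 4)/7) = -(-9/7 - 9/7*9) = -(-9/7 - 81/7) = -1*(-90/7) = 90/7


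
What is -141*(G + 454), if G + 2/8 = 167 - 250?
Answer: -209103/4 ≈ -52276.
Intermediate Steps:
G = -333/4 (G = -1/4 + (167 - 250) = -1/4 - 83 = -333/4 ≈ -83.250)
-141*(G + 454) = -141*(-333/4 + 454) = -141*1483/4 = -209103/4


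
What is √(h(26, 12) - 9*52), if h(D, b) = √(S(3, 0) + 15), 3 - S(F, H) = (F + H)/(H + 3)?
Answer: √(-468 + √17) ≈ 21.538*I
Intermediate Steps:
S(F, H) = 3 - (F + H)/(3 + H) (S(F, H) = 3 - (F + H)/(H + 3) = 3 - (F + H)/(3 + H))
h(D, b) = √17 (h(D, b) = √((9 - 1*3 + 2*0)/(3 + 0) + 15) = √((9 - 3 + 0)/3 + 15) = √((⅓)*6 + 15) = √(2 + 15) = √17)
√(h(26, 12) - 9*52) = √(√17 - 9*52) = √(√17 - 468) = √(-468 + √17)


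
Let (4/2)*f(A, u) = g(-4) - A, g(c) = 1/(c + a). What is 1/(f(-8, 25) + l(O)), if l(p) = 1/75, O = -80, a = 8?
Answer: 600/2483 ≈ 0.24164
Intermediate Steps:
l(p) = 1/75
g(c) = 1/(8 + c) (g(c) = 1/(c + 8) = 1/(8 + c))
f(A, u) = 1/8 - A/2 (f(A, u) = (1/(8 - 4) - A)/2 = (1/4 - A)/2 = 1/8 - A/2)
1/(f(-8, 25) + l(O)) = 1/((1/8 - 1/2*(-8)) + 1/75) = 1/((1/8 + 4) + 1/75) = 1/(33/8 + 1/75) = 1/(2483/600) = 600/2483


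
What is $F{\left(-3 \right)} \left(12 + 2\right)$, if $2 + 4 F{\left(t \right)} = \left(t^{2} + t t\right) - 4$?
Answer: $42$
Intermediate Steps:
$F{\left(t \right)} = - \frac{3}{2} + \frac{t^{2}}{2}$ ($F{\left(t \right)} = - \frac{1}{2} + \frac{\left(t^{2} + t t\right) - 4}{4} = - \frac{1}{2} + \frac{\left(t^{2} + t^{2}\right) - 4}{4} = - \frac{1}{2} + \frac{2 t^{2} - 4}{4} = - \frac{1}{2} + \frac{-4 + 2 t^{2}}{4} = - \frac{1}{2} + \left(-1 + \frac{t^{2}}{2}\right) = - \frac{3}{2} + \frac{t^{2}}{2}$)
$F{\left(-3 \right)} \left(12 + 2\right) = \left(- \frac{3}{2} + \frac{\left(-3\right)^{2}}{2}\right) \left(12 + 2\right) = \left(- \frac{3}{2} + \frac{1}{2} \cdot 9\right) 14 = \left(- \frac{3}{2} + \frac{9}{2}\right) 14 = 3 \cdot 14 = 42$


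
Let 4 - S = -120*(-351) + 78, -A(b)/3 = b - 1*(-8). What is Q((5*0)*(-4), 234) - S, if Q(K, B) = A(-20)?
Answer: 42230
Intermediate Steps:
A(b) = -24 - 3*b (A(b) = -3*(b - 1*(-8)) = -3*(b + 8) = -3*(8 + b) = -24 - 3*b)
Q(K, B) = 36 (Q(K, B) = -24 - 3*(-20) = -24 + 60 = 36)
S = -42194 (S = 4 - (-120*(-351) + 78) = 4 - (42120 + 78) = 4 - 1*42198 = 4 - 42198 = -42194)
Q((5*0)*(-4), 234) - S = 36 - 1*(-42194) = 36 + 42194 = 42230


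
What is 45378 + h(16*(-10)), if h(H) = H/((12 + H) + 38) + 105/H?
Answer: 15973337/352 ≈ 45379.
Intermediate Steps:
h(H) = 105/H + H/(50 + H) (h(H) = H/(50 + H) + 105/H = 105/H + H/(50 + H))
45378 + h(16*(-10)) = 45378 + (5250 + (16*(-10))² + 105*(16*(-10)))/(((16*(-10)))*(50 + 16*(-10))) = 45378 + (5250 + (-160)² + 105*(-160))/((-160)*(50 - 160)) = 45378 - 1/160*(5250 + 25600 - 16800)/(-110) = 45378 - 1/160*(-1/110)*14050 = 45378 + 281/352 = 15973337/352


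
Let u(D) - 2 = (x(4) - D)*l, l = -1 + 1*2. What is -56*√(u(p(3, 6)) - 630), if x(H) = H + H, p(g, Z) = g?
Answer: -56*I*√623 ≈ -1397.8*I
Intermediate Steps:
x(H) = 2*H
l = 1 (l = -1 + 2 = 1)
u(D) = 10 - D (u(D) = 2 + (2*4 - D)*1 = 2 + (8 - D)*1 = 2 + (8 - D) = 10 - D)
-56*√(u(p(3, 6)) - 630) = -56*√((10 - 1*3) - 630) = -56*√((10 - 3) - 630) = -56*√(7 - 630) = -56*I*√623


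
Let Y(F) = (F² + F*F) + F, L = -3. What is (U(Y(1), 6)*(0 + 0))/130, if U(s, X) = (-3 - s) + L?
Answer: 0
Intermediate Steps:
Y(F) = F + 2*F² (Y(F) = (F² + F²) + F = 2*F² + F = F + 2*F²)
U(s, X) = -6 - s (U(s, X) = (-3 - s) - 3 = -6 - s)
(U(Y(1), 6)*(0 + 0))/130 = ((-6 - (1 + 2*1))*(0 + 0))/130 = ((-6 - (1 + 2))*0)/130 = ((-6 - 3)*0)/130 = (-9*0)/130 = (1/130)*0 = 0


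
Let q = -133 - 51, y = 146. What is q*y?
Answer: -26864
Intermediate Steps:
q = -184
q*y = -184*146 = -26864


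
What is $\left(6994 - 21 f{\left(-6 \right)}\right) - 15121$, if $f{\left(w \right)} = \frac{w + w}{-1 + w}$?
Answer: $-8163$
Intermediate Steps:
$f{\left(w \right)} = \frac{2 w}{-1 + w}$
$\left(6994 - 21 f{\left(-6 \right)}\right) - 15121 = \left(6994 - 21 \cdot 2 \left(-6\right) \frac{1}{-1 - 6}\right) - 15121 = \left(6994 - 21 \cdot 2 \left(-6\right) \frac{1}{-7}\right) - 15121 = \left(6994 - 21 \cdot 2 \left(-6\right) \left(- \frac{1}{7}\right)\right) - 15121 = \left(6994 - 36\right) - 15121 = 6958 - 15121 = -8163$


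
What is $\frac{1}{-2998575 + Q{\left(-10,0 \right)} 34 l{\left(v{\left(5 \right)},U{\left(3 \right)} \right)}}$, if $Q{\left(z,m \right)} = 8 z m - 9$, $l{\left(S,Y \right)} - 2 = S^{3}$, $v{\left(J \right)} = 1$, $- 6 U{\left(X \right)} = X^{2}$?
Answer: $- \frac{1}{2999493} \approx -3.3339 \cdot 10^{-7}$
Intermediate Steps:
$U{\left(X \right)} = - \frac{X^{2}}{6}$
$l{\left(S,Y \right)} = 2 + S^{3}$
$Q{\left(z,m \right)} = -9 + 8 m z$ ($Q{\left(z,m \right)} = 8 m z - 9 = -9 + 8 m z$)
$\frac{1}{-2998575 + Q{\left(-10,0 \right)} 34 l{\left(v{\left(5 \right)},U{\left(3 \right)} \right)}} = \frac{1}{-2998575 + \left(-9 + 8 \cdot 0 \left(-10\right)\right) 34 \left(2 + 1^{3}\right)} = \frac{1}{-2998575 + \left(-9 + 0\right) 34 \left(2 + 1\right)} = \frac{1}{-2998575 + \left(-9\right) 34 \cdot 3} = \frac{1}{-2998575 - 918} = \frac{1}{-2999493} = - \frac{1}{2999493}$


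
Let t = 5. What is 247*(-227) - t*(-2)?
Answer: -56059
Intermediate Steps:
247*(-227) - t*(-2) = 247*(-227) - 1*5*(-2) = -56069 - 5*(-2) = -56069 + 10 = -56059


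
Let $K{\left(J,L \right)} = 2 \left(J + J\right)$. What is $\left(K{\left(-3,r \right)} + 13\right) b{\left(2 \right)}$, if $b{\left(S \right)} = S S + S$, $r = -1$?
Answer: $6$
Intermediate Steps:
$b{\left(S \right)} = S + S^{2}$ ($b{\left(S \right)} = S^{2} + S = S + S^{2}$)
$K{\left(J,L \right)} = 4 J$ ($K{\left(J,L \right)} = 2 \cdot 2 J = 4 J$)
$\left(K{\left(-3,r \right)} + 13\right) b{\left(2 \right)} = \left(4 \left(-3\right) + 13\right) 2 \left(1 + 2\right) = \left(-12 + 13\right) 2 \cdot 3 = 1 \cdot 6 = 6$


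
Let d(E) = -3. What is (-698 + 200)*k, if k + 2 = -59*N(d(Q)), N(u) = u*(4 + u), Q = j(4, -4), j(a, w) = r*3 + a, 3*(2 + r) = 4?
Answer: -87150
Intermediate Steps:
r = -2/3 (r = -2 + (1/3)*4 = -2 + 4/3 = -2/3 ≈ -0.66667)
j(a, w) = -2 + a (j(a, w) = -2/3*3 + a = -2 + a)
Q = 2 (Q = -2 + 4 = 2)
k = 175 (k = -2 - (-177)*(4 - 3) = -2 - (-177) = -2 - 59*(-3) = -2 + 177 = 175)
(-698 + 200)*k = (-698 + 200)*175 = -498*175 = -87150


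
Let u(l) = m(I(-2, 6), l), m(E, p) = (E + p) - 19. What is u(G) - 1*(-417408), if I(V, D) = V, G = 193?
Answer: 417580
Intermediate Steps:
m(E, p) = -19 + E + p
u(l) = -21 + l (u(l) = -19 - 2 + l = -21 + l)
u(G) - 1*(-417408) = (-21 + 193) - 1*(-417408) = 172 + 417408 = 417580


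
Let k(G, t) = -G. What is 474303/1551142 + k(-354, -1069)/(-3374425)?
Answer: 1599950796507/5234212343350 ≈ 0.30567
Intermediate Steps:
474303/1551142 + k(-354, -1069)/(-3374425) = 474303/1551142 - 1*(-354)/(-3374425) = 474303*(1/1551142) + 354*(-1/3374425) = 474303/1551142 - 354/3374425 = 1599950796507/5234212343350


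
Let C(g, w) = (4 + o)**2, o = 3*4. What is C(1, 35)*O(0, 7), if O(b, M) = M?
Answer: 1792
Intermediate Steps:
o = 12
C(g, w) = 256 (C(g, w) = (4 + 12)**2 = 16**2 = 256)
C(1, 35)*O(0, 7) = 256*7 = 1792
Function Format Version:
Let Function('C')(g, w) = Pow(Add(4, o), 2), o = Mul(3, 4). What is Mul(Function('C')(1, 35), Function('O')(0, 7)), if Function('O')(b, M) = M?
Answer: 1792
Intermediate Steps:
o = 12
Function('C')(g, w) = 256 (Function('C')(g, w) = Pow(Add(4, 12), 2) = Pow(16, 2) = 256)
Mul(Function('C')(1, 35), Function('O')(0, 7)) = Mul(256, 7) = 1792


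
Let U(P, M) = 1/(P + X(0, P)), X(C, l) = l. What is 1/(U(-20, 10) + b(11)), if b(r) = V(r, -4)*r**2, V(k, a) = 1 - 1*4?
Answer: -40/14521 ≈ -0.0027546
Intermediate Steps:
V(k, a) = -3 (V(k, a) = 1 - 4 = -3)
b(r) = -3*r**2
U(P, M) = 1/(2*P) (U(P, M) = 1/(P + P) = 1/(2*P))
1/(U(-20, 10) + b(11)) = 1/((1/2)/(-20) - 3*11**2) = 1/((1/2)*(-1/20) - 3*121) = 1/(-1/40 - 363) = 1/(-14521/40) = -40/14521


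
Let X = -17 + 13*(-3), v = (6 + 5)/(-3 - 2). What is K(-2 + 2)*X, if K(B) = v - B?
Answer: 616/5 ≈ 123.20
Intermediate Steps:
v = -11/5 (v = 11/(-5) = 11*(-⅕) = -11/5 ≈ -2.2000)
K(B) = -11/5 - B
X = -56 (X = -17 - 39 = -56)
K(-2 + 2)*X = (-11/5 - (-2 + 2))*(-56) = (-11/5 - 1*0)*(-56) = (-11/5 + 0)*(-56) = -11/5*(-56) = 616/5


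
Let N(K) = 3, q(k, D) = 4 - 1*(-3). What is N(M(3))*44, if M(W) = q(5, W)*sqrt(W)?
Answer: 132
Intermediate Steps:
q(k, D) = 7 (q(k, D) = 4 + 3 = 7)
M(W) = 7*sqrt(W)
N(M(3))*44 = 3*44 = 132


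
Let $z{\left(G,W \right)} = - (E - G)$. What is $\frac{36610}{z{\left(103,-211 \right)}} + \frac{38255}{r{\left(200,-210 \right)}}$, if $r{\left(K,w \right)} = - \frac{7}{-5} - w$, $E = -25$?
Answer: $\frac{4512855}{9664} \approx 466.98$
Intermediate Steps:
$r{\left(K,w \right)} = \frac{7}{5} - w$ ($r{\left(K,w \right)} = \left(-7\right) \left(- \frac{1}{5}\right) - w = \frac{7}{5} - w$)
$z{\left(G,W \right)} = 25 + G$ ($z{\left(G,W \right)} = - (-25 - G) = 25 + G$)
$\frac{36610}{z{\left(103,-211 \right)}} + \frac{38255}{r{\left(200,-210 \right)}} = \frac{36610}{25 + 103} + \frac{38255}{\frac{7}{5} - -210} = \frac{36610}{128} + \frac{38255}{\frac{7}{5} + 210} = 36610 \cdot \frac{1}{128} + \frac{38255}{\frac{1057}{5}} = \frac{18305}{64} + 38255 \cdot \frac{5}{1057} = \frac{18305}{64} + \frac{27325}{151} = \frac{4512855}{9664}$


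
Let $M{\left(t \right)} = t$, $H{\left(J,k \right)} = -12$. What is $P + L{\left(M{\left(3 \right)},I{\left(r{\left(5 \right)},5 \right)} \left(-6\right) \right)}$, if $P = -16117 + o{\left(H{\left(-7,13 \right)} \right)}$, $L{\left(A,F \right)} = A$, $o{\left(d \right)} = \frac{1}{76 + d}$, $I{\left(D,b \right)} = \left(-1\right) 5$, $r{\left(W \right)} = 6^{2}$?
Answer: $- \frac{1031295}{64} \approx -16114.0$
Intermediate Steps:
$r{\left(W \right)} = 36$
$I{\left(D,b \right)} = -5$
$P = - \frac{1031487}{64}$ ($P = -16117 + \frac{1}{76 - 12} = -16117 + \frac{1}{64} = - \frac{1031487}{64} \approx -16117.0$)
$P + L{\left(M{\left(3 \right)},I{\left(r{\left(5 \right)},5 \right)} \left(-6\right) \right)} = - \frac{1031487}{64} + 3 = - \frac{1031295}{64}$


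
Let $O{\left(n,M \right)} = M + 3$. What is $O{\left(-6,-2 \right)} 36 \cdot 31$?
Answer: $1116$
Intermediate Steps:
$O{\left(n,M \right)} = 3 + M$
$O{\left(-6,-2 \right)} 36 \cdot 31 = \left(3 - 2\right) 36 \cdot 31 = 1 \cdot 36 \cdot 31 = 36 \cdot 31 = 1116$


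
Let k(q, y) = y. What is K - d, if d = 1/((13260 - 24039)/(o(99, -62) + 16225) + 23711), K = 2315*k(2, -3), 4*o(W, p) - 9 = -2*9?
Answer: -10685489453716/1538587385 ≈ -6945.0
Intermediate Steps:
o(W, p) = -9/4 (o(W, p) = 9/4 + (-2*9)/4 = 9/4 + (¼)*(-18) = 9/4 - 9/2 = -9/4)
K = -6945 (K = 2315*(-3) = -6945)
d = 64891/1538587385 (d = 1/((13260 - 24039)/(-9/4 + 16225) + 23711) = 1/(-10779/64891/4 + 23711) = 1/(-10779*4/64891 + 23711) = 1/(-43116/64891 + 23711) = 1/(1538587385/64891) = 64891/1538587385 ≈ 4.2176e-5)
K - d = -6945 - 1*64891/1538587385 = -6945 - 64891/1538587385 = -10685489453716/1538587385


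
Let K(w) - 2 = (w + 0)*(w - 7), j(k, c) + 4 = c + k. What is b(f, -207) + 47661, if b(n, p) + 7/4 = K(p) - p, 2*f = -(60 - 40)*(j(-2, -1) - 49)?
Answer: 368665/4 ≈ 92166.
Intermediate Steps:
j(k, c) = -4 + c + k (j(k, c) = -4 + (c + k) = -4 + c + k)
K(w) = 2 + w*(-7 + w) (K(w) = 2 + (w + 0)*(w - 7) = 2 + w*(-7 + w))
f = 560 (f = (-(60 - 40)*((-4 - 1 - 2) - 49))/2 = (-20*(-7 - 49))/2 = (-20*(-56))/2 = (-1*(-1120))/2 = (½)*1120 = 560)
b(n, p) = ¼ + p² - 8*p (b(n, p) = -7/4 + ((2 + p² - 7*p) - p) = -7/4 + (2 + p² - 8*p) = ¼ + p² - 8*p)
b(f, -207) + 47661 = (¼ + (-207)² - 8*(-207)) + 47661 = (¼ + 42849 + 1656) + 47661 = 178021/4 + 47661 = 368665/4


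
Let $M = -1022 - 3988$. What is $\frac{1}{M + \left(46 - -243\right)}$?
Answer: $- \frac{1}{4721} \approx -0.00021182$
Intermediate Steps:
$M = -5010$
$\frac{1}{M + \left(46 - -243\right)} = \frac{1}{-5010 + \left(46 - -243\right)} = \frac{1}{-5010 + \left(46 + 243\right)} = \frac{1}{-5010 + 289} = \frac{1}{-4721} = - \frac{1}{4721}$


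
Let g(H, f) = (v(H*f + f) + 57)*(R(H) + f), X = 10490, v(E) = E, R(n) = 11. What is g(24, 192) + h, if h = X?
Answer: 996461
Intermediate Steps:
h = 10490
g(H, f) = (11 + f)*(57 + f + H*f) (g(H, f) = ((H*f + f) + 57)*(11 + f) = ((f + H*f) + 57)*(11 + f) = (57 + f + H*f)*(11 + f) = (11 + f)*(57 + f + H*f))
g(24, 192) + h = (627 + 57*192 + 192²*(1 + 24) + 11*192*(1 + 24)) + 10490 = (627 + 10944 + 36864*25 + 11*192*25) + 10490 = (627 + 10944 + 921600 + 52800) + 10490 = 985971 + 10490 = 996461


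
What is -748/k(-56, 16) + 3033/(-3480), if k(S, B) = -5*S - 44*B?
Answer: 54877/61480 ≈ 0.89260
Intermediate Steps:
k(S, B) = -44*B - 5*S
-748/k(-56, 16) + 3033/(-3480) = -748/(-44*16 - 5*(-56)) + 3033/(-3480) = -748/(-704 + 280) + 3033*(-1/3480) = -748/(-424) - 1011/1160 = -748*(-1/424) - 1011/1160 = 187/106 - 1011/1160 = 54877/61480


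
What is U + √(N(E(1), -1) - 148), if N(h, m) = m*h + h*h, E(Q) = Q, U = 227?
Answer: 227 + 2*I*√37 ≈ 227.0 + 12.166*I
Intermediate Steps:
N(h, m) = h² + h*m (N(h, m) = h*m + h² = h² + h*m)
U + √(N(E(1), -1) - 148) = 227 + √(1*(1 - 1) - 148) = 227 + √(1*0 - 148) = 227 + √(0 - 148) = 227 + √(-148) = 227 + 2*I*√37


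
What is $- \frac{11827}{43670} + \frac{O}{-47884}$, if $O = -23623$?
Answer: $\frac{232646171}{1045547140} \approx 0.22251$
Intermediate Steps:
$- \frac{11827}{43670} + \frac{O}{-47884} = - \frac{11827}{43670} - \frac{23623}{-47884} = \left(-11827\right) \frac{1}{43670} - - \frac{23623}{47884} = - \frac{11827}{43670} + \frac{23623}{47884} = \frac{232646171}{1045547140}$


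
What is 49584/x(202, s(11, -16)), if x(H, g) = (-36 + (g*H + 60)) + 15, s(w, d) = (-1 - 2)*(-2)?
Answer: 16528/417 ≈ 39.635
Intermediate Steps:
s(w, d) = 6 (s(w, d) = -3*(-2) = 6)
x(H, g) = 39 + H*g (x(H, g) = (-36 + (H*g + 60)) + 15 = (-36 + (60 + H*g)) + 15 = (24 + H*g) + 15 = 39 + H*g)
49584/x(202, s(11, -16)) = 49584/(39 + 202*6) = 49584/(39 + 1212) = 49584/1251 = 49584*(1/1251) = 16528/417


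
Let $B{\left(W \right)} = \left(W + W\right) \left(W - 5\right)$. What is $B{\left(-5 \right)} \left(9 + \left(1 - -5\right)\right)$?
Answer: $1500$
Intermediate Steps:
$B{\left(W \right)} = 2 W \left(-5 + W\right)$
$B{\left(-5 \right)} \left(9 + \left(1 - -5\right)\right) = 2 \left(-5\right) \left(-5 - 5\right) \left(9 + \left(1 - -5\right)\right) = 2 \left(-5\right) \left(-10\right) \left(9 + \left(1 + 5\right)\right) = 100 \left(9 + 6\right) = 100 \cdot 15 = 1500$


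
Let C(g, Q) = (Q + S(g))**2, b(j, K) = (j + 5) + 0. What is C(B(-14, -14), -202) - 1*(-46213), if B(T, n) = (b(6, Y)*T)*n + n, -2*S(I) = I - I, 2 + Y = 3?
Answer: 87017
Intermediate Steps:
Y = 1 (Y = -2 + 3 = 1)
b(j, K) = 5 + j (b(j, K) = (5 + j) + 0 = 5 + j)
S(I) = 0 (S(I) = -(I - I)/2 = -1/2*0 = 0)
B(T, n) = n + 11*T*n (B(T, n) = ((5 + 6)*T)*n + n = (11*T)*n + n = 11*T*n + n = n + 11*T*n)
C(g, Q) = Q**2 (C(g, Q) = (Q + 0)**2 = Q**2)
C(B(-14, -14), -202) - 1*(-46213) = (-202)**2 - 1*(-46213) = 40804 + 46213 = 87017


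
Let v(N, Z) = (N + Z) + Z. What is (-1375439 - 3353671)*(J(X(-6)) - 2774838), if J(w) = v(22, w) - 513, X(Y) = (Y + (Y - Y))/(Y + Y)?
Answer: 13124831398080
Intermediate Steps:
v(N, Z) = N + 2*Z
X(Y) = ½ (X(Y) = (Y + 0)/((2*Y)) = Y*(1/(2*Y)) = ½)
J(w) = -491 + 2*w (J(w) = (22 + 2*w) - 513 = -491 + 2*w)
(-1375439 - 3353671)*(J(X(-6)) - 2774838) = (-1375439 - 3353671)*((-491 + 2*(½)) - 2774838) = -4729110*((-491 + 1) - 2774838) = -4729110*(-490 - 2774838) = -4729110*(-2775328) = 13124831398080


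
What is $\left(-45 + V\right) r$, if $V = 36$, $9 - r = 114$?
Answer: $945$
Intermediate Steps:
$r = -105$ ($r = 9 - 114 = -105$)
$\left(-45 + V\right) r = \left(-45 + 36\right) \left(-105\right) = \left(-9\right) \left(-105\right) = 945$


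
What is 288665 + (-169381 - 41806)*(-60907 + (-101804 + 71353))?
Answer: 19293910611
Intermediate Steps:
288665 + (-169381 - 41806)*(-60907 + (-101804 + 71353)) = 288665 - 211187*(-60907 - 30451) = 288665 - 211187*(-91358) = 288665 + 19293621946 = 19293910611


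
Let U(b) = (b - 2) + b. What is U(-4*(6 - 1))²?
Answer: 1764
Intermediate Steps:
U(b) = -2 + 2*b (U(b) = (-2 + b) + b = -2 + 2*b)
U(-4*(6 - 1))² = (-2 + 2*(-4*(6 - 1)))² = (-2 + 2*(-4*5))² = (-2 + 2*(-20))² = (-2 - 40)² = (-42)² = 1764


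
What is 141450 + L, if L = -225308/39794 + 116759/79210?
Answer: 222924451616983/1576041370 ≈ 1.4145e+5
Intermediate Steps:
L = -6600169517/1576041370 (L = -225308*1/39794 + 116759*(1/79210) = -112654/19897 + 116759/79210 = -6600169517/1576041370 ≈ -4.1878)
141450 + L = 141450 - 6600169517/1576041370 = 222924451616983/1576041370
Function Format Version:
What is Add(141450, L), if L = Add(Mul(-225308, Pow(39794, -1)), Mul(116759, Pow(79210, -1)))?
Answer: Rational(222924451616983, 1576041370) ≈ 1.4145e+5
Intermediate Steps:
L = Rational(-6600169517, 1576041370) (L = Add(Mul(-225308, Rational(1, 39794)), Mul(116759, Rational(1, 79210))) = Add(Rational(-112654, 19897), Rational(116759, 79210)) = Rational(-6600169517, 1576041370) ≈ -4.1878)
Add(141450, L) = Add(141450, Rational(-6600169517, 1576041370)) = Rational(222924451616983, 1576041370)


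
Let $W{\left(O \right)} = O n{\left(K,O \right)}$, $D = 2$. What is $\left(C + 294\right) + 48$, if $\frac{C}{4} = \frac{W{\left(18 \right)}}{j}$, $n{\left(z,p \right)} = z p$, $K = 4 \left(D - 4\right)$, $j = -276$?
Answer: $\frac{8730}{23} \approx 379.57$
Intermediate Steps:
$K = -8$ ($K = 4 \left(2 - 4\right) = 4 \left(-2\right) = -8$)
$n{\left(z,p \right)} = p z$
$W{\left(O \right)} = - 8 O^{2}$ ($W{\left(O \right)} = O O \left(-8\right) = O \left(- 8 O\right) = - 8 O^{2}$)
$C = \frac{864}{23}$ ($C = 4 \frac{\left(-8\right) 18^{2}}{-276} = 4 \left(-8\right) 324 \left(- \frac{1}{276}\right) = 4 \left(\left(-2592\right) \left(- \frac{1}{276}\right)\right) = 4 \cdot \frac{216}{23} = \frac{864}{23} \approx 37.565$)
$\left(C + 294\right) + 48 = \left(\frac{864}{23} + 294\right) + 48 = \frac{7626}{23} + 48 = \frac{8730}{23}$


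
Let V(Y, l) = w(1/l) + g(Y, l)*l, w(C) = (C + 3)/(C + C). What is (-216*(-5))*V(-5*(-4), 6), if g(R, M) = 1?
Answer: 16740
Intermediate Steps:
w(C) = (3 + C)/(2*C) (w(C) = (3 + C)/((2*C)) = (3 + C)*(1/(2*C)) = (3 + C)/(2*C))
V(Y, l) = l + l*(3 + 1/l)/2 (V(Y, l) = (3 + 1/l)/(2*(1/l)) + 1*l = l*(3 + 1/l)/2 + l = l + l*(3 + 1/l)/2)
(-216*(-5))*V(-5*(-4), 6) = (-216*(-5))*(1/2 + (5/2)*6) = 1080*(1/2 + 15) = 1080*(31/2) = 16740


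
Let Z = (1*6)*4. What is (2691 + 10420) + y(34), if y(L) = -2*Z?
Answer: 13063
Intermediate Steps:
Z = 24 (Z = 6*4 = 24)
y(L) = -48 (y(L) = -2*24 = -48)
(2691 + 10420) + y(34) = (2691 + 10420) - 48 = 13111 - 48 = 13063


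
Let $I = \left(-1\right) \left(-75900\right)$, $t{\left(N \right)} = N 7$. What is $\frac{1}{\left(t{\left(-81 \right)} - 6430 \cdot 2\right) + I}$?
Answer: $\frac{1}{62473} \approx 1.6007 \cdot 10^{-5}$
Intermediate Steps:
$t{\left(N \right)} = 7 N$
$I = 75900$
$\frac{1}{\left(t{\left(-81 \right)} - 6430 \cdot 2\right) + I} = \frac{1}{\left(7 \left(-81\right) - 6430 \cdot 2\right) + 75900} = \frac{1}{\left(-567 - 12860\right) + 75900} = \frac{1}{-13427 + 75900} = \frac{1}{62473}$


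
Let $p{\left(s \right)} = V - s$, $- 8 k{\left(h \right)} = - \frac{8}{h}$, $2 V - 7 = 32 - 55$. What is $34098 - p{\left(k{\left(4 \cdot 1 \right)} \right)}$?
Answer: $\frac{136425}{4} \approx 34106.0$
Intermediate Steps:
$V = -8$ ($V = \frac{7}{2} + \frac{32 - 55}{2} = \frac{7}{2} + \frac{1}{2} \left(-23\right) = \frac{7}{2} - \frac{23}{2} = -8$)
$k{\left(h \right)} = \frac{1}{h}$ ($k{\left(h \right)} = - \frac{\left(-8\right) \frac{1}{h}}{8} = \frac{1}{h}$)
$p{\left(s \right)} = -8 - s$
$34098 - p{\left(k{\left(4 \cdot 1 \right)} \right)} = 34098 - \left(-8 - \frac{1}{4 \cdot 1}\right) = 34098 - \left(-8 - \frac{1}{4}\right) = 34098 - - \frac{33}{4} = 34098 + \frac{33}{4} = \frac{136425}{4}$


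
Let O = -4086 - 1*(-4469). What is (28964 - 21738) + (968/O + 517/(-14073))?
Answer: 38961268387/5389959 ≈ 7228.5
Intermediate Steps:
O = 383 (O = -4086 + 4469 = 383)
(28964 - 21738) + (968/O + 517/(-14073)) = (28964 - 21738) + (968/383 + 517/(-14073)) = 7226 + (968*(1/383) + 517*(-1/14073)) = 7226 + (968/383 - 517/14073) = 7226 + 13424653/5389959 = 38961268387/5389959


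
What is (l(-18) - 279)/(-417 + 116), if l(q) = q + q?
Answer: 45/43 ≈ 1.0465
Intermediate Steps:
l(q) = 2*q
(l(-18) - 279)/(-417 + 116) = (2*(-18) - 279)/(-417 + 116) = (-36 - 279)/(-301) = -315*(-1/301) = 45/43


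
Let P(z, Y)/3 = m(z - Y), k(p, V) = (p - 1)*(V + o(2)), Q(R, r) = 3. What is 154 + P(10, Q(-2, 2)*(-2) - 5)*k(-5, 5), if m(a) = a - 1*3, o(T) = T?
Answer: -2114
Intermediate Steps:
k(p, V) = (-1 + p)*(2 + V) (k(p, V) = (p - 1)*(V + 2) = (-1 + p)*(2 + V))
m(a) = -3 + a (m(a) = a - 3 = -3 + a)
P(z, Y) = -9 - 3*Y + 3*z (P(z, Y) = 3*(-3 + (z - Y)) = 3*(-3 + z - Y) = -9 - 3*Y + 3*z)
154 + P(10, Q(-2, 2)*(-2) - 5)*k(-5, 5) = 154 + (-9 - 3*(3*(-2) - 5) + 3*10)*(-2 - 1*5 + 2*(-5) + 5*(-5)) = 154 + (-9 - 3*(-6 - 5) + 30)*(-2 - 5 - 10 - 25) = 154 + (-9 - 3*(-11) + 30)*(-42) = 154 + (-9 + 33 + 30)*(-42) = 154 + 54*(-42) = 154 - 2268 = -2114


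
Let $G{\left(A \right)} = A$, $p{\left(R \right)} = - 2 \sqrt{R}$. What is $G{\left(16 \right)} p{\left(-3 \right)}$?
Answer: $- 32 i \sqrt{3} \approx - 55.426 i$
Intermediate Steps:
$G{\left(16 \right)} p{\left(-3 \right)} = 16 \left(- 2 \sqrt{-3}\right) = 16 \left(- 2 i \sqrt{3}\right) = - 32 i \sqrt{3}$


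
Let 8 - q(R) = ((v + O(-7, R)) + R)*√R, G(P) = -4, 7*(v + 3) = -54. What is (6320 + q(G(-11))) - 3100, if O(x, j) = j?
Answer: 3228 + 262*I/7 ≈ 3228.0 + 37.429*I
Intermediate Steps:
v = -75/7 (v = -3 + (⅐)*(-54) = -3 - 54/7 = -75/7 ≈ -10.714)
q(R) = 8 - √R*(-75/7 + 2*R) (q(R) = 8 - ((-75/7 + R) + R)*√R = 8 - (-75/7 + 2*R)*√R = 8 - √R*(-75/7 + 2*R))
(6320 + q(G(-11))) - 3100 = (6320 + (8 - (-16)*I + 75*√(-4)/7)) - 3100 = (6320 + (8 - (-16)*I + 75*(2*I)/7)) - 3100 = (6320 + (8 + 16*I + 150*I/7)) - 3100 = (6320 + (8 + 262*I/7)) - 3100 = (6328 + 262*I/7) - 3100 = 3228 + 262*I/7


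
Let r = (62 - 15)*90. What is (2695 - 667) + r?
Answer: 6258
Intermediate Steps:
r = 4230 (r = 47*90 = 4230)
(2695 - 667) + r = (2695 - 667) + 4230 = 2028 + 4230 = 6258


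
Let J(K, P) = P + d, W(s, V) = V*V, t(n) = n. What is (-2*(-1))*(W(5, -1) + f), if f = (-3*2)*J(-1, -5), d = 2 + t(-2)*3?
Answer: 110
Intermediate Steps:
d = -4 (d = 2 - 2*3 = 2 - 6 = -4)
W(s, V) = V²
J(K, P) = -4 + P (J(K, P) = P - 4 = -4 + P)
f = 54 (f = (-3*2)*(-4 - 5) = -6*(-9) = 54)
(-2*(-1))*(W(5, -1) + f) = (-2*(-1))*((-1)² + 54) = 2*(1 + 54) = 2*55 = 110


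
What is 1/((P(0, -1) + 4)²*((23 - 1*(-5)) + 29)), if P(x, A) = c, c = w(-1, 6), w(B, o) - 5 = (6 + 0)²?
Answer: 1/115425 ≈ 8.6636e-6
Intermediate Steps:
w(B, o) = 41 (w(B, o) = 5 + (6 + 0)² = 5 + 6² = 5 + 36 = 41)
c = 41
P(x, A) = 41
1/((P(0, -1) + 4)²*((23 - 1*(-5)) + 29)) = 1/((41 + 4)²*((23 - 1*(-5)) + 29)) = 1/(45²*((23 + 5) + 29)) = 1/(2025*(28 + 29)) = 1/(2025*57) = 1/115425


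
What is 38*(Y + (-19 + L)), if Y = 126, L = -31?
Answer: 2888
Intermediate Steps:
38*(Y + (-19 + L)) = 38*(126 + (-19 - 31)) = 38*(126 - 50) = 38*76 = 2888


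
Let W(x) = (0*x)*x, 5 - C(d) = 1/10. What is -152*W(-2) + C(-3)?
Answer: 49/10 ≈ 4.9000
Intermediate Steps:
C(d) = 49/10 (C(d) = 5 - 1/10 = 5 - 1*⅒ = 5 - ⅒ = 49/10)
W(x) = 0 (W(x) = 0*x = 0)
-152*W(-2) + C(-3) = -152*0 + 49/10 = 0 + 49/10 = 49/10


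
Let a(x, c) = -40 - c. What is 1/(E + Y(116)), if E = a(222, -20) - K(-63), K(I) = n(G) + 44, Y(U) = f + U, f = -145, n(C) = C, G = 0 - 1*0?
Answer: -1/93 ≈ -0.010753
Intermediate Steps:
G = 0 (G = 0 + 0 = 0)
Y(U) = -145 + U
K(I) = 44 (K(I) = 0 + 44 = 44)
E = -64 (E = (-40 - 1*(-20)) - 1*44 = (-40 + 20) - 44 = -20 - 44 = -64)
1/(E + Y(116)) = 1/(-64 + (-145 + 116)) = 1/(-64 - 29) = 1/(-93) = -1/93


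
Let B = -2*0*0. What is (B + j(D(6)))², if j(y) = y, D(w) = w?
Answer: 36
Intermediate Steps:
B = 0 (B = 0*0 = 0)
(B + j(D(6)))² = (0 + 6)² = 6² = 36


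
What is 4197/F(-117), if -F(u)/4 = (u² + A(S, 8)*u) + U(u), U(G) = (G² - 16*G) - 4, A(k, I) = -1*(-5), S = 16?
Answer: -4197/114644 ≈ -0.036609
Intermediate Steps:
A(k, I) = 5
U(G) = -4 + G² - 16*G
F(u) = 16 - 8*u² + 44*u (F(u) = -4*((u² + 5*u) + (-4 + u² - 16*u)) = -4*(-4 - 11*u + 2*u²) = 16 - 8*u² + 44*u)
4197/F(-117) = 4197/(16 - 8*(-117)² + 44*(-117)) = 4197/(16 - 8*13689 - 5148) = 4197/(16 - 109512 - 5148) = 4197/(-114644) = 4197*(-1/114644) = -4197/114644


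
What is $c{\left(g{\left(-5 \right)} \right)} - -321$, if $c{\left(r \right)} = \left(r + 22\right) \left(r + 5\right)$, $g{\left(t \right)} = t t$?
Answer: $1731$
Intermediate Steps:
$g{\left(t \right)} = t^{2}$
$c{\left(r \right)} = \left(5 + r\right) \left(22 + r\right)$ ($c{\left(r \right)} = \left(22 + r\right) \left(5 + r\right) = \left(5 + r\right) \left(22 + r\right)$)
$c{\left(g{\left(-5 \right)} \right)} - -321 = \left(110 + \left(\left(-5\right)^{2}\right)^{2} + 27 \left(-5\right)^{2}\right) - -321 = \left(110 + 25^{2} + 27 \cdot 25\right) + 321 = \left(110 + 625 + 675\right) + 321 = 1410 + 321 = 1731$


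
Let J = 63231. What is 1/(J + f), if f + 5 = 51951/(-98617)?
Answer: 98617/6235106491 ≈ 1.5816e-5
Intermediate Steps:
f = -545036/98617 (f = -5 + 51951/(-98617) = -5 + 51951*(-1/98617) = -5 - 51951/98617 = -545036/98617 ≈ -5.5268)
1/(J + f) = 1/(63231 - 545036/98617) = 1/(6235106491/98617) = 98617/6235106491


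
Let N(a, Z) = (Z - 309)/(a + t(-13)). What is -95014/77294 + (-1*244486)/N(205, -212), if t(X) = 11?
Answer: 2040883744325/20135087 ≈ 1.0136e+5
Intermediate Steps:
N(a, Z) = (-309 + Z)/(11 + a) (N(a, Z) = (Z - 309)/(a + 11) = (-309 + Z)/(11 + a))
-95014/77294 + (-1*244486)/N(205, -212) = -95014/77294 + (-1*244486)/(((-309 - 212)/(11 + 205))) = -95014*1/77294 - 244486/(-521/216) = -47507/38647 - 244486/((1/216)*(-521)) = -47507/38647 - 244486/(-521/216) = -47507/38647 - 244486*(-216/521) = -47507/38647 + 52808976/521 = 2040883744325/20135087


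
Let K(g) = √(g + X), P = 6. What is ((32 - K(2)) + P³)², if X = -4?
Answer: (248 - I*√2)² ≈ 61502.0 - 701.4*I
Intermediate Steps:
K(g) = √(-4 + g) (K(g) = √(g - 4) = √(-4 + g))
((32 - K(2)) + P³)² = ((32 - √(-4 + 2)) + 6³)² = ((32 - √(-2)) + 216)² = ((32 - I*√2) + 216)² = (248 - I*√2)²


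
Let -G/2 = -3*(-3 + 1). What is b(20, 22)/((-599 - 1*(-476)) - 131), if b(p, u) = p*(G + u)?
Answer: -100/127 ≈ -0.78740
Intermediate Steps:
G = -12 (G = -(-6)*(-3 + 1) = -(-6)*(-2) = -2*6 = -12)
b(p, u) = p*(-12 + u)
b(20, 22)/((-599 - 1*(-476)) - 131) = (20*(-12 + 22))/((-599 - 1*(-476)) - 131) = (20*10)/((-599 + 476) - 131) = 200/(-123 - 131) = 200/(-254) = 200*(-1/254) = -100/127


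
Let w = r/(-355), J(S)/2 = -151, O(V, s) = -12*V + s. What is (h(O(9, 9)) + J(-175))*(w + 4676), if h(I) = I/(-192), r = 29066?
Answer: -3146848563/2272 ≈ -1.3851e+6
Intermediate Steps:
O(V, s) = s - 12*V
J(S) = -302 (J(S) = 2*(-151) = -302)
h(I) = -I/192 (h(I) = I*(-1/192) = -I/192)
w = -29066/355 (w = 29066/(-355) = 29066*(-1/355) = -29066/355 ≈ -81.876)
(h(O(9, 9)) + J(-175))*(w + 4676) = (-(9 - 12*9)/192 - 302)*(-29066/355 + 4676) = (-(9 - 108)/192 - 302)*(1630914/355) = (-1/192*(-99) - 302)*(1630914/355) = (33/64 - 302)*(1630914/355) = -19295/64*1630914/355 = -3146848563/2272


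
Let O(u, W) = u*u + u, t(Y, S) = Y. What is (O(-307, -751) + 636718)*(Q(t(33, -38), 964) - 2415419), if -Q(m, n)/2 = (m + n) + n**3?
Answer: -1310877179796660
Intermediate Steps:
O(u, W) = u + u**2 (O(u, W) = u**2 + u = u + u**2)
Q(m, n) = -2*m - 2*n - 2*n**3 (Q(m, n) = -2*((m + n) + n**3) = -2*(m + n + n**3) = -2*m - 2*n - 2*n**3)
(O(-307, -751) + 636718)*(Q(t(33, -38), 964) - 2415419) = (-307*(1 - 307) + 636718)*((-2*33 - 2*964 - 2*964**3) - 2415419) = (-307*(-306) + 636718)*((-66 - 1928 - 2*895841344) - 2415419) = (93942 + 636718)*((-66 - 1928 - 1791682688) - 2415419) = 730660*(-1791684682 - 2415419) = 730660*(-1794100101) = -1310877179796660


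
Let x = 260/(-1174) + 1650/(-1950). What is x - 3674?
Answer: -28044441/7631 ≈ -3675.1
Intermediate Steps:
x = -8147/7631 (x = 260*(-1/1174) + 1650*(-1/1950) = -130/587 - 11/13 = -8147/7631 ≈ -1.0676)
x - 3674 = -8147/7631 - 3674 = -28044441/7631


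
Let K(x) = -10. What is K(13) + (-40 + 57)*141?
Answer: 2387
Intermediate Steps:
K(13) + (-40 + 57)*141 = -10 + (-40 + 57)*141 = -10 + 17*141 = -10 + 2397 = 2387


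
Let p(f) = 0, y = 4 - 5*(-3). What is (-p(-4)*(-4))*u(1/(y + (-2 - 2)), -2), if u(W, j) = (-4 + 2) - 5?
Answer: 0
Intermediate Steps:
y = 19 (y = 4 + 15 = 19)
u(W, j) = -7 (u(W, j) = -2 - 5 = -7)
(-p(-4)*(-4))*u(1/(y + (-2 - 2)), -2) = (-1*0*(-4))*(-7) = (0*(-4))*(-7) = 0*(-7) = 0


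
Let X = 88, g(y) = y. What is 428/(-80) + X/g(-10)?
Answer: -283/20 ≈ -14.150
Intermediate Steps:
428/(-80) + X/g(-10) = 428/(-80) + 88/(-10) = 428*(-1/80) + 88*(-1/10) = -107/20 - 44/5 = -283/20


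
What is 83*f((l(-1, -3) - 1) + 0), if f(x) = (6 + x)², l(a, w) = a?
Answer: 1328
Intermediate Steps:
83*f((l(-1, -3) - 1) + 0) = 83*(6 + ((-1 - 1) + 0))² = 83*(6 + (-2 + 0))² = 83*(6 - 2)² = 83*4² = 83*16 = 1328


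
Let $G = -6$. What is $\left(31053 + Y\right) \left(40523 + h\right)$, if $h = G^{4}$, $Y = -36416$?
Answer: $-224275297$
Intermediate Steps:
$h = 1296$ ($h = \left(-6\right)^{4} = 1296$)
$\left(31053 + Y\right) \left(40523 + h\right) = \left(31053 - 36416\right) \left(40523 + 1296\right) = \left(-5363\right) 41819 = -224275297$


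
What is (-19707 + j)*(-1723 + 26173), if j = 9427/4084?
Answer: -983794173225/2042 ≈ -4.8178e+8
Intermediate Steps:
j = 9427/4084 (j = 9427*(1/4084) = 9427/4084 ≈ 2.3083)
(-19707 + j)*(-1723 + 26173) = (-19707 + 9427/4084)*(-1723 + 26173) = -80473961/4084*24450 = -983794173225/2042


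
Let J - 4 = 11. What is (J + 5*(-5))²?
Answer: 100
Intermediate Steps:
J = 15 (J = 4 + 11 = 15)
(J + 5*(-5))² = (15 + 5*(-5))² = (15 - 25)² = (-10)² = 100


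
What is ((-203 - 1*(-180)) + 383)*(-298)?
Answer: -107280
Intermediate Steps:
((-203 - 1*(-180)) + 383)*(-298) = ((-203 + 180) + 383)*(-298) = (-23 + 383)*(-298) = 360*(-298) = -107280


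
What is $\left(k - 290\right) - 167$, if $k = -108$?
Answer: $-565$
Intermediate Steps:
$\left(k - 290\right) - 167 = \left(-108 - 290\right) - 167 = -398 - 167 = -565$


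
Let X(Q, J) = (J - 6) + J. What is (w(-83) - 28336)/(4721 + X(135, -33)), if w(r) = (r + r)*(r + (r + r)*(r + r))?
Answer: -4588854/4649 ≈ -987.06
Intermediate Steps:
w(r) = 2*r*(r + 4*r**2) (w(r) = (2*r)*(r + (2*r)*(2*r)) = (2*r)*(r + 4*r**2) = 2*r*(r + 4*r**2))
X(Q, J) = -6 + 2*J (X(Q, J) = (-6 + J) + J = -6 + 2*J)
(w(-83) - 28336)/(4721 + X(135, -33)) = ((-83)**2*(2 + 8*(-83)) - 28336)/(4721 + (-6 + 2*(-33))) = (6889*(2 - 664) - 28336)/(4721 + (-6 - 66)) = (6889*(-662) - 28336)/(4721 - 72) = (-4560518 - 28336)/4649 = -4588854*1/4649 = -4588854/4649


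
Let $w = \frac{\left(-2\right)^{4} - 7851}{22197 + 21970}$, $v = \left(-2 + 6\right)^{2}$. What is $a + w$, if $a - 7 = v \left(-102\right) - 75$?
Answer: $- \frac{75091735}{44167} \approx -1700.2$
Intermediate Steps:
$v = 16$ ($v = 4^{2} = 16$)
$a = -1700$ ($a = 7 + \left(16 \left(-102\right) - 75\right) = 7 - 1707 = -1700$)
$w = - \frac{7835}{44167}$ ($w = \frac{16 - 7851}{44167} = \left(-7835\right) \frac{1}{44167} = - \frac{7835}{44167} \approx -0.17739$)
$a + w = -1700 - \frac{7835}{44167} = - \frac{75091735}{44167}$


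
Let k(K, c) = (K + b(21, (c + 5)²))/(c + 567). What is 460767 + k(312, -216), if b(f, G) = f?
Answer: 17969950/39 ≈ 4.6077e+5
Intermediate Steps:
k(K, c) = (21 + K)/(567 + c) (k(K, c) = (K + 21)/(c + 567) = (21 + K)/(567 + c))
460767 + k(312, -216) = 460767 + (21 + 312)/(567 - 216) = 460767 + 333/351 = 460767 + (1/351)*333 = 460767 + 37/39 = 17969950/39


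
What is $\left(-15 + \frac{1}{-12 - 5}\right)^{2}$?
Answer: $\frac{65536}{289} \approx 226.77$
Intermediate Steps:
$\left(-15 + \frac{1}{-12 - 5}\right)^{2} = \left(-15 + \frac{1}{-17}\right)^{2} = \left(-15 - \frac{1}{17}\right)^{2} = \left(- \frac{256}{17}\right)^{2} = \frac{65536}{289}$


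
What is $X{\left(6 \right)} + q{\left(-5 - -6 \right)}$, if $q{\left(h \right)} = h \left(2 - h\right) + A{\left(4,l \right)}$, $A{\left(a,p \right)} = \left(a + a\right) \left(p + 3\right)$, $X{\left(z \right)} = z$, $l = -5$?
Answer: $-9$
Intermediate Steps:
$A{\left(a,p \right)} = 2 a \left(3 + p\right)$
$q{\left(h \right)} = -16 + h \left(2 - h\right)$ ($q{\left(h \right)} = h \left(2 - h\right) + 2 \cdot 4 \left(3 - 5\right) = h \left(2 - h\right) + 2 \cdot 4 \left(-2\right) = h \left(2 - h\right) - 16 = -16 + h \left(2 - h\right)$)
$X{\left(6 \right)} + q{\left(-5 - -6 \right)} = 6 - \left(16 + \left(-5 - -6\right)^{2} - 2 \left(-5 - -6\right)\right) = 6 - \left(16 + \left(-5 + 6\right)^{2} - 2 \left(-5 + 6\right)\right) = 6 - 15 = -9$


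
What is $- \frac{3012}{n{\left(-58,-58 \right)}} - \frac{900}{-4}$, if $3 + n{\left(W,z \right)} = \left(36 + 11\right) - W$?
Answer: $\frac{3323}{17} \approx 195.47$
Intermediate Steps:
$n{\left(W,z \right)} = 44 - W$ ($n{\left(W,z \right)} = -3 - \left(-47 + W\right) = 44 - W$)
$- \frac{3012}{n{\left(-58,-58 \right)}} - \frac{900}{-4} = - \frac{3012}{44 - -58} - \frac{900}{-4} = - \frac{3012}{44 + 58} - -225 = - \frac{3012}{102} + 225 = \left(-3012\right) \frac{1}{102} + 225 = - \frac{502}{17} + 225 = \frac{3323}{17}$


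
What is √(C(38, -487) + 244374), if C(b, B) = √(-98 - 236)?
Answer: √(244374 + I*√334) ≈ 494.34 + 0.018*I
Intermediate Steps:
C(b, B) = I*√334 (C(b, B) = √(-334) = I*√334)
√(C(38, -487) + 244374) = √(I*√334 + 244374) = √(244374 + I*√334)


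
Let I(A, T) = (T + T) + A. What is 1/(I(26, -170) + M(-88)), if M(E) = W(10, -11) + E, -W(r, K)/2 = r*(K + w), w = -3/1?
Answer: -1/122 ≈ -0.0081967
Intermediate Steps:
w = -3 (w = -3*1 = -3)
I(A, T) = A + 2*T (I(A, T) = 2*T + A = A + 2*T)
W(r, K) = -2*r*(-3 + K) (W(r, K) = -2*r*(K - 3) = -2*r*(-3 + K))
M(E) = 280 + E (M(E) = 2*10*(3 - 1*(-11)) + E = 2*10*(3 + 11) + E = 2*10*14 + E = 280 + E)
1/(I(26, -170) + M(-88)) = 1/((26 + 2*(-170)) + (280 - 88)) = 1/((26 - 340) + 192) = 1/(-314 + 192) = 1/(-122) = -1/122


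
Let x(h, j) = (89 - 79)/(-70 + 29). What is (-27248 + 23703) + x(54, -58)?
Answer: -145355/41 ≈ -3545.2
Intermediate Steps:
x(h, j) = -10/41 (x(h, j) = 10/(-41) = 10*(-1/41) = -10/41)
(-27248 + 23703) + x(54, -58) = (-27248 + 23703) - 10/41 = -3545 - 10/41 = -145355/41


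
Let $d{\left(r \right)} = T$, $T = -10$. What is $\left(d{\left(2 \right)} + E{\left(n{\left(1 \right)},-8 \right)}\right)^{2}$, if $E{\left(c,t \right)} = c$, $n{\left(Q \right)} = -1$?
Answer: $121$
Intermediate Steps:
$d{\left(r \right)} = -10$
$\left(d{\left(2 \right)} + E{\left(n{\left(1 \right)},-8 \right)}\right)^{2} = \left(-10 - 1\right)^{2} = \left(-11\right)^{2} = 121$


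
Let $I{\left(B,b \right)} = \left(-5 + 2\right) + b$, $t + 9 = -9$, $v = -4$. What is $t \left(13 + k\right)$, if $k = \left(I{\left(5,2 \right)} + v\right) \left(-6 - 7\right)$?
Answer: $-1404$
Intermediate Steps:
$t = -18$ ($t = -9 - 9 = -18$)
$I{\left(B,b \right)} = -3 + b$
$k = 65$ ($k = \left(\left(-3 + 2\right) - 4\right) \left(-6 - 7\right) = \left(-1 - 4\right) \left(-13\right) = \left(-5\right) \left(-13\right) = 65$)
$t \left(13 + k\right) = - 18 \left(13 + 65\right) = \left(-18\right) 78 = -1404$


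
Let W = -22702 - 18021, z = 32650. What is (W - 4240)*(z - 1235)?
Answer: -1412512645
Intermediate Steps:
W = -40723
(W - 4240)*(z - 1235) = (-40723 - 4240)*(32650 - 1235) = -44963*31415 = -1412512645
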